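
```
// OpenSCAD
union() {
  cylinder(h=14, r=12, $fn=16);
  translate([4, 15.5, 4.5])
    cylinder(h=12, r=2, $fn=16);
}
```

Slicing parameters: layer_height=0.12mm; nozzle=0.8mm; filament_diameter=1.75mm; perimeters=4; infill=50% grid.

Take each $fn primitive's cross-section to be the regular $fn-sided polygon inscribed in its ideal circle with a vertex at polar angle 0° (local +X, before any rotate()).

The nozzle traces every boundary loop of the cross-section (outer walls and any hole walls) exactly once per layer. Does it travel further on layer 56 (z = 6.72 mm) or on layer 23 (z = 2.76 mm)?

Layer 56 (z = 6.72): the cylinder: section is a regular 16-gon, circumradius r=12 (perimeter = 2·16·12.000·sin(180°/16) = 74.91 mm); the r=2 cylinder at (4, 15.5) gives a regular 16-gon of circumradius 2 (constant along its height) (perimeter = 2·16·2.000·sin(180°/16) = 12.49 mm); Merging all regions: the 2 present regions are separate (no shared area or edge), so areas and boundary lengths simply add and each stays a separate island — boundary = 87.40 mm. So its perimeter = 87.40 mm. Layer 23 (z = 2.76): the cylinder: section is a regular 16-gon, circumradius r=12 (perimeter = 2·16·12.000·sin(180°/16) = 74.91 mm); the cylinder at (4, 15.5) is not intersected at this z (z outside [4.5, 16.5]); Merging all regions: only the r=12 cylinder is present, so the union is just that shape — boundary = 74.91 mm. So its perimeter = 74.91 mm. Layer 56 is larger (87.40 vs 74.91 mm).

layer 56 (z = 6.72 mm)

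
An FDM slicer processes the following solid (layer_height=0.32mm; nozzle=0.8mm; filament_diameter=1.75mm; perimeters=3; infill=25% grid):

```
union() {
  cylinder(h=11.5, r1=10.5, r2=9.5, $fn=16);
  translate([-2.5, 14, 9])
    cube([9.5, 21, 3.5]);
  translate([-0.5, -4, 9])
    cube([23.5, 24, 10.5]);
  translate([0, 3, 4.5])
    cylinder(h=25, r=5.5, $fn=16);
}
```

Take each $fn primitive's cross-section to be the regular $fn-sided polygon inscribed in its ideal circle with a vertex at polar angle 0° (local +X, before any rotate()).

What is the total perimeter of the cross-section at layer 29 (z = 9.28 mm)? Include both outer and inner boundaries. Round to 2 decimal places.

At z = 9.28 mm: the cone: at t=0.807 of its height the radius interpolates to r₁+(r₂−r₁)t = 9.693, giving a regular 16-gon of that circumradius (perimeter = 2·16·9.693·sin(180°/16) = 60.51 mm); the cube at (-2.5, 14) (footprint 9.5×21) is included at this height (perimeter 61.00 mm); the cube at (-0.5, -4) (footprint 23.5×24) is included at this height (perimeter 95.00 mm); the r=5.5 cylinder at (0, 3) contributes a regular 16-gon of circumradius 5.5 (perimeter = 2·16·5.500·sin(180°/16) = 34.34 mm); Merging all regions: the regions partially overlap (shared area 253.50 mm²), so the edge portions inside another operand are dropped and the merged outline is re-measured after clipping — boundary = 146.89 mm. Overall, the cross-section is a single solid region. Total boundary length (outer) = 146.89 mm.

146.89 mm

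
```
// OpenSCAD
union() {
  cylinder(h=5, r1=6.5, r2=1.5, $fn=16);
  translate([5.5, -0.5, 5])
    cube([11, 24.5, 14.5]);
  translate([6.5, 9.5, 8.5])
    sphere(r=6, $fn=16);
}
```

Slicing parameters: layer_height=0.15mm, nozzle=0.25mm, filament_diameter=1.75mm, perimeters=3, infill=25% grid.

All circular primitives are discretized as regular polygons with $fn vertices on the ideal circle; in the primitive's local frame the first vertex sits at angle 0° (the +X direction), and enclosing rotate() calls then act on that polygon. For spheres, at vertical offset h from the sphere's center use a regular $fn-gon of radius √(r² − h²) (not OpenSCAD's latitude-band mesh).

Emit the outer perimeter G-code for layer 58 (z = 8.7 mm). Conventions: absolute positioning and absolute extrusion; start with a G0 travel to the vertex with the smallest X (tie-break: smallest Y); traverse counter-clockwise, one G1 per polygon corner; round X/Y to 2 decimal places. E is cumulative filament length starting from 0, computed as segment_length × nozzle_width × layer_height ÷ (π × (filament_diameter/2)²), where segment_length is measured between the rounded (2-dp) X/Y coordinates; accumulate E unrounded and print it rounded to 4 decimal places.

G0 X0.50 Y9.50 Z8.70
G1 X0.96 Y7.21 E0.0364
G1 X2.26 Y5.26 E0.0730
G1 X4.21 Y3.96 E0.1095
G1 X5.50 Y3.70 E0.1300
G1 X5.50 Y-0.50 E0.1955
G1 X16.50 Y-0.50 E0.3670
G1 X16.50 Y24.00 E0.7490
G1 X5.50 Y24.00 E0.9205
G1 X5.50 Y15.30 E1.0561
G1 X4.21 Y15.04 E1.0766
G1 X2.26 Y13.74 E1.1132
G1 X0.96 Y11.79 E1.1497
G1 X0.50 Y9.50 E1.1861

At z = 8.7 mm: the cone is absent (z outside [0, 5]); the 11×24.5 cube at (5.5, -0.5) contributes its full rectangle; the r=6 sphere at (6.5, 9.5) slices to a regular 16-gon of circumradius 5.997 (√(r²−h²) with h=0.2 from center); Taking the union: the regions partially overlap (shared area 66.84 mm²), so overlapping operands fuse into one piece — 1 connected region. The outline is a single polygon with 13 vertices. Extrusion per mm of travel: 0.25 × 0.15 / (π × 0.875²) = 0.015591. Accumulating E over each segment gives final E = 1.1861.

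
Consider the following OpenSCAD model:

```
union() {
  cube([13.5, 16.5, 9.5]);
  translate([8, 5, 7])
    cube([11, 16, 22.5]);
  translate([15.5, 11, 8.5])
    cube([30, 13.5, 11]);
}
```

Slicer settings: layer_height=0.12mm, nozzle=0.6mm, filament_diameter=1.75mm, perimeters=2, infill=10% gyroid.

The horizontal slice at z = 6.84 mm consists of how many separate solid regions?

1

At z = 6.84 mm: the cube (footprint 13.5×16.5) is included at this height; the cube at (8, 5) does not reach this height (z outside [7, 29.5]); the cube at (15.5, 11) is not intersected at this z (z outside [8.5, 19.5]); Combining (union): only the 13.5×16.5 cube is present, so the union is just that shape — 1 connected region. The result has 1 disconnected region.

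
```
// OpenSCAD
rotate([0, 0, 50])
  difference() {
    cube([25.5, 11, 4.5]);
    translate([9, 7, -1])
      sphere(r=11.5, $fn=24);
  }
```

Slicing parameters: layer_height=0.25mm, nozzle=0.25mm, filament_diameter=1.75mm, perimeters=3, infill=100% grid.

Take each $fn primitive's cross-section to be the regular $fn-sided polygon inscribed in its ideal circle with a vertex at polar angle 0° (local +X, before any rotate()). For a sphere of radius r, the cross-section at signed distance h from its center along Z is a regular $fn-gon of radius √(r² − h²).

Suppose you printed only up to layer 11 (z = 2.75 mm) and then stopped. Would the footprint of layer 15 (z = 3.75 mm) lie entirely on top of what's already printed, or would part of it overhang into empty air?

part overhangs

Compare the two slices. At z = 2.75: the cube is present — its section is the full 25.5×11 rectangle (area 280.50 mm²); the sphere at (9, 7): section is a regular 24-gon, circumradius = √(r²−h²) = √(11.5²−3.75²) = 10.871 (area = (24/2)·10.871²·sin(360°/24) = 367.07 mm²); After the difference (first − rest): starting from the 25.5×11 cube (280.50 mm²), the r=11.5 sphere at (9, 7) partially overlaps it — only the 210.80 mm² overlap (of its 367.07 mm²) is removed, clipping the outline — area = 69.70 mm²; (whole slice rotated 50° about Z — lengths, areas and connectivity unchanged). At z = 3.75: the cube is present — its section is the full 25.5×11 rectangle (area 280.50 mm²); the sphere at (9, 7): section is a regular 24-gon, circumradius = √(r²−h²) = √(11.5²−4.75²) = 10.473 (area = (24/2)·10.473²·sin(360°/24) = 340.67 mm²); Subtracting the remaining from the first: starting from the 25.5×11 cube (280.50 mm²), the r=11.5 sphere at (9, 7) partially overlaps it — only the 205.47 mm² overlap (of its 340.67 mm²) is removed, clipping the outline — area = 75.03 mm²; (whole slice rotated 50° about Z — lengths, areas and connectivity unchanged). Checking containment: at z = 3.75 the cross-section extends beyond the z = 2.75 cross-section by about 5.33 mm².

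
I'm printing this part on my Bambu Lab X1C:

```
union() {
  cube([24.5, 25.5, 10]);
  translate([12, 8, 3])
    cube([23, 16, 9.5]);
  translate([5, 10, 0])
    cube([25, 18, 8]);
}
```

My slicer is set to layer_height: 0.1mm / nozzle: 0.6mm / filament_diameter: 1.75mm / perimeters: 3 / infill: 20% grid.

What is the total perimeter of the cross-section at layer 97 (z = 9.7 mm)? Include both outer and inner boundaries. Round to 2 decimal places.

121.00 mm

At z = 9.7 mm: the 24.5×25.5 cube contributes its full rectangle (perimeter 100.00 mm); the cube at (12, 8) is present — its section is the full 23×16 rectangle (perimeter 78.00 mm); the cube at (5, 10) does not reach this height (z outside [0, 8]); Merging all regions: the regions partially overlap (shared area 200.00 mm²), so the edge portions inside another operand are dropped and the merged outline is re-measured after clipping — boundary = 121.00 mm. Overall, the cross-section is a single solid region. Total boundary length (outer) = 121.00 mm.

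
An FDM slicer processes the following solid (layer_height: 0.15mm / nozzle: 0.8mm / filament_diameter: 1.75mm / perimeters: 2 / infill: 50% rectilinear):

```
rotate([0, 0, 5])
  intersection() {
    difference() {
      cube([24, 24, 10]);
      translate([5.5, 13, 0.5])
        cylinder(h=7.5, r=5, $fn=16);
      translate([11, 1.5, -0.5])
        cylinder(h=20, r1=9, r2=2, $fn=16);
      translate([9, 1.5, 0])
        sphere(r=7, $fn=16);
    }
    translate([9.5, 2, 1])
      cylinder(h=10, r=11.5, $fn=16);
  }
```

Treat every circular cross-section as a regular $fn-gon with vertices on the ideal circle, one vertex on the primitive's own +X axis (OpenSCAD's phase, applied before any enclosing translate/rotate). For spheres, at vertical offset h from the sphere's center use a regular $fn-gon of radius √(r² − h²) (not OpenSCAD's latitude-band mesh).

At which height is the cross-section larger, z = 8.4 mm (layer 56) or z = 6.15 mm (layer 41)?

Layer 56 (z = 8.4): the cube (footprint 24×24) is included at this height (area 576.00 mm²); the cylinder at (5.5, 13) is not intersected at this z (z outside [0.5, 8]); the cone at (11, 1.5) (r1=9→r2=2) has section circumradius 5.885 here — a regular 16-gon (area = (16/2)·5.885²·sin(360°/16) = 106.03 mm²); the sphere at (9, 1.5) is absent (|z−center|=8.400 > r=7); Subtracting the remaining from the first: starting from the 24×24 cube (576.00 mm²), the cone at (11, 1.5) partially overlaps it — only the 70.22 mm² overlap (of its 106.03 mm²) is removed, clipping the outline — area = 505.78 mm²; the r=11.5 cylinder at (9.5, 2) contributes a regular 16-gon of circumradius 11.5 (area = (16/2)·11.500²·sin(360°/16) = 404.88 mm²); Keeping only the common overlap: the r=11.5 cylinder at (9.5, 2) partially overlaps the result so far; clipping to the common part keeps 166.00 mm² — area = 166.00 mm²; (whole slice rotated 5° about Z — lengths, areas and connectivity unchanged). So its area = 166.00 mm². Layer 41 (z = 6.15): the cube (footprint 24×24) is included at this height (area 576.00 mm²); the cylinder at (5.5, 13): section is a regular 16-gon, circumradius r=5 (area = (16/2)·5.000²·sin(360°/16) = 76.54 mm²); the cone at (11, 1.5) contributes a regular 16-gon of circumradius 6.672 (interpolated between r1=9 and r2=2 at t=0.333) (area = (16/2)·6.672²·sin(360°/16) = 136.30 mm²); the r=7 sphere at (9, 1.5) contributes a regular 16-gon of circumradius √(7²−6.15²) = 3.343 (area = (16/2)·3.343²·sin(360°/16) = 34.22 mm²); Taking the first minus the rest: starting from the 24×24 cube (576.00 mm²), the r=5 cylinder at (5.5, 13) lies wholly inside it (removes its full 76.54 mm² and its 31.21 mm outline becomes a hole wall); the cone at (11, 1.5) partially overlaps it — only the 87.72 mm² overlap (of its 136.30 mm²) is removed, clipping the outline; the r=7 sphere at (9, 1.5) misses the remaining region (no effect) — area = 411.74 mm²; the r=11.5 cylinder at (9.5, 2) contributes a regular 16-gon of circumradius 11.5 (area = (16/2)·11.500²·sin(360°/16) = 404.88 mm²); Taking the intersection: the r=11.5 cylinder at (9.5, 2) partially overlaps the result so far; clipping to the common part keeps 117.08 mm² — area = 117.08 mm²; (whole slice rotated 5° about Z — lengths, areas and connectivity unchanged). So its area = 117.08 mm². Layer 56 is larger (166.00 vs 117.08 mm²).

layer 56 (z = 8.4 mm)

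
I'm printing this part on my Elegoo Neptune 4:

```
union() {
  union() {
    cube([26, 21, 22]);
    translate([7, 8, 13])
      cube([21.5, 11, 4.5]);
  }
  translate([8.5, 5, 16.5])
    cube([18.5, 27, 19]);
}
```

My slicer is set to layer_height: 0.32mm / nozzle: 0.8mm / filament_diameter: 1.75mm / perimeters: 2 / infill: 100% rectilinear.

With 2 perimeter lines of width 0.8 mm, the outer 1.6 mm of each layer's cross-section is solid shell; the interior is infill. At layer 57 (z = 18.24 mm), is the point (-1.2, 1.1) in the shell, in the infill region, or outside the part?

At z = 18.24 mm: the cube is present — its section is the full 26×21 rectangle; the cube at (7, 8) is not intersected at this z (z outside [13, 17.5]); Combining (union): only the 26×21 cube is present, so the union is just that shape — 1 connected region; the cube at (8.5, 5) is present — its section is the full 18.5×27 rectangle; Taking the union: the regions partially overlap (shared area 280.00 mm²), so overlapping operands fuse into one piece — 1 connected region. Overall, the cross-section is a single solid region. The nearest boundary edge runs (0.00, 0.00)→(0.00, 21.00); distance from the point to it = 1.20 mm. The point is not inside any of the regions above, so it lies outside the cross-section (1.20 mm from the nearest boundary).

outside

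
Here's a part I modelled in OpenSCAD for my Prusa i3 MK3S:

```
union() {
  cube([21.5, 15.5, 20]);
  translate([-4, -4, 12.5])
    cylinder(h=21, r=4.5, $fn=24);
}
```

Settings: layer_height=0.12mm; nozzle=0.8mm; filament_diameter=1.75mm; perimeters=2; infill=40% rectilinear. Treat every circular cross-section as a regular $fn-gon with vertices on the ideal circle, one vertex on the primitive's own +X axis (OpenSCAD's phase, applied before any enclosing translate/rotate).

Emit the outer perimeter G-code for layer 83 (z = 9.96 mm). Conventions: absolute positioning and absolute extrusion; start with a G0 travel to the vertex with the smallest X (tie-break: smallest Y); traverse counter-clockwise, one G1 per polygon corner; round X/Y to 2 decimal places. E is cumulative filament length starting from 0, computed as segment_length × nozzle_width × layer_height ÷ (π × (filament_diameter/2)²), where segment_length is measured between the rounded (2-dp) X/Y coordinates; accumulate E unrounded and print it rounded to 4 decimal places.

At z = 9.96 mm: the cube is present — its section is the full 21.5×15.5 rectangle; the cylinder at (-4, -4) is not intersected at this z (z outside [12.5, 33.5]); Combining (union): only the 21.5×15.5 cube is present, so the union is just that shape — 1 connected region. The outline is a single polygon with 4 vertices. Extrusion per mm of travel: 0.8 × 0.12 / (π × 0.875²) = 0.039912. Accumulating E over each segment gives final E = 2.9535.

G0 X0.00 Y0.00 Z9.96
G1 X21.50 Y0.00 E0.8581
G1 X21.50 Y15.50 E1.4767
G1 X0.00 Y15.50 E2.3349
G1 X0.00 Y0.00 E2.9535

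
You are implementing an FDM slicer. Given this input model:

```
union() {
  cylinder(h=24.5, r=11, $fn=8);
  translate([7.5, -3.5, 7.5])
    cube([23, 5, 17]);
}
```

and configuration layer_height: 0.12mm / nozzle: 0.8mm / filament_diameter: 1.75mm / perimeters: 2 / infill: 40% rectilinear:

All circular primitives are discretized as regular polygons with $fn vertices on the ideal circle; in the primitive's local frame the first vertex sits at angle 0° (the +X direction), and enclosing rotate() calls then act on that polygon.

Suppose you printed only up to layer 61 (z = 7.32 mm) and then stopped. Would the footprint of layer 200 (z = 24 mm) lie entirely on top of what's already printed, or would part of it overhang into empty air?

Compare the two slices. At z = 7.32: the r=11 cylinder contributes a regular 8-gon of circumradius 11 (area = (8/2)·11.000²·sin(360°/8) = 342.24 mm²); the cube at (7.5, -3.5) does not reach this height (z outside [7.5, 24.5]); Taking the union: only the r=11 cylinder is present, so the union is just that shape — area = 342.24 mm². At z = 24: the r=11 cylinder contributes a regular 8-gon of circumradius 11 (area = (8/2)·11.000²·sin(360°/8) = 342.24 mm²); the 23×5 cube at (7.5, -3.5) contributes its full rectangle (area 115.00 mm²); Merging all regions: the regions partially overlap — summed areas 457.24 mm² minus the doubly-counted overlap 14.50 mm² gives 442.74 mm² — area = 442.74 mm². Checking containment: at z = 24 the cross-section extends beyond the z = 7.32 cross-section by about 100.50 mm².

part overhangs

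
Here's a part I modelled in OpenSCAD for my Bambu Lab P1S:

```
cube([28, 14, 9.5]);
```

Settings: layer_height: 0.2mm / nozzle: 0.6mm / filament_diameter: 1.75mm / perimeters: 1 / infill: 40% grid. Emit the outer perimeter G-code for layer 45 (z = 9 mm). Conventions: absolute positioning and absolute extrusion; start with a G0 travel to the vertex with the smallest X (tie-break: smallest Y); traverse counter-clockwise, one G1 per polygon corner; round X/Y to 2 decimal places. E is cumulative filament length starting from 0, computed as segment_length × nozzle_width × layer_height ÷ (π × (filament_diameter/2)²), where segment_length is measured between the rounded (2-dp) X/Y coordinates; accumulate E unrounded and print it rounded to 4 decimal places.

At z = 9 mm: the 28×14 cube contributes its full rectangle. The outline is a single polygon with 4 vertices. Extrusion per mm of travel: 0.6 × 0.2 / (π × 0.875²) = 0.049890. Accumulating E over each segment gives final E = 4.1908.

G0 X0.00 Y0.00 Z9.00
G1 X28.00 Y0.00 E1.3969
G1 X28.00 Y14.00 E2.0954
G1 X0.00 Y14.00 E3.4923
G1 X0.00 Y0.00 E4.1908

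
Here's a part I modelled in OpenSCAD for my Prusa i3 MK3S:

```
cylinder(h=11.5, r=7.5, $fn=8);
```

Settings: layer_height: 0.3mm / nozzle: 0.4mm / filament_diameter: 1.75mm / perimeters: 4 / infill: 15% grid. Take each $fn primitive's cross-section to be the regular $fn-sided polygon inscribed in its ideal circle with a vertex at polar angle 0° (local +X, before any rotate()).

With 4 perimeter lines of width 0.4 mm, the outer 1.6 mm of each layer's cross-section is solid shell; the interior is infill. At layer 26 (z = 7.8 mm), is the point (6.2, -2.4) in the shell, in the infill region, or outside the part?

shell

At z = 7.8 mm: the r=7.5 cylinder contributes a regular 8-gon of circumradius 7.5. Overall, the cross-section is a single solid region. The nearest boundary edge runs (5.30, -5.30)→(7.50, 0.00); distance from the point to it = 0.28 mm. The point is inside the cross-section, 0.28 mm from the nearest boundary — within the 1.6 mm shell band (4 × 0.4).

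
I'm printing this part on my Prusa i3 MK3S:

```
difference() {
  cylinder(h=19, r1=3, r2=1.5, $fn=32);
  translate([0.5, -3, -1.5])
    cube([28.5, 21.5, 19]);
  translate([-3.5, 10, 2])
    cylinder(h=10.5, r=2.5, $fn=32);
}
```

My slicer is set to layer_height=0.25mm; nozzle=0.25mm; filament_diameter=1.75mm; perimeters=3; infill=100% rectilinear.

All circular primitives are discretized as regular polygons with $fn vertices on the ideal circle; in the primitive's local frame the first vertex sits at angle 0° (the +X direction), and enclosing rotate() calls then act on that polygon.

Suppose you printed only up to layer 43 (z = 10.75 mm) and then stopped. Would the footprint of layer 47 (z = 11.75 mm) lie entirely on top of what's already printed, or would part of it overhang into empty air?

Compare the two slices. At z = 10.75: the cone contributes a regular 32-gon of circumradius 2.151 (interpolated between r1=3 and r2=1.5 at t=0.566) (area = (32/2)·2.151²·sin(360°/32) = 14.45 mm²); the cube at (0.5, -3) (footprint 28.5×21.5) is included at this height (area 612.75 mm²); the cylinder at (-3.5, 10): section is a regular 32-gon, circumradius r=2.5 (area = (32/2)·2.500²·sin(360°/32) = 19.51 mm²); Taking the first minus the rest: starting from the cone (14.45 mm²), the 28.5×21.5 cube at (0.5, -3) partially overlaps it — only the 5.10 mm² overlap (of its 612.75 mm²) is removed, clipping the outline; the r=2.5 cylinder at (-3.5, 10) misses the remaining region (no effect) — area = 9.35 mm². At z = 11.75: the cone contributes a regular 32-gon of circumradius 2.072 (interpolated between r1=3 and r2=1.5 at t=0.618) (area = (32/2)·2.072²·sin(360°/32) = 13.41 mm²); the 28.5×21.5 cube at (0.5, -3) contributes its full rectangle (area 612.75 mm²); the r=2.5 cylinder at (-3.5, 10) gives a regular 32-gon of circumradius 2.5 (constant along its height) (area = (32/2)·2.500²·sin(360°/32) = 19.51 mm²); After the difference (first − rest): starting from the cone (13.41 mm²), the 28.5×21.5 cube at (0.5, -3) partially overlaps it — only the 4.66 mm² overlap (of its 612.75 mm²) is removed, clipping the outline; the r=2.5 cylinder at (-3.5, 10) misses the remaining region (no effect) — area = 8.75 mm². Checking containment: the cross-section at z = 11.75 is a subset of the cross-section at z = 10.75.

entirely on top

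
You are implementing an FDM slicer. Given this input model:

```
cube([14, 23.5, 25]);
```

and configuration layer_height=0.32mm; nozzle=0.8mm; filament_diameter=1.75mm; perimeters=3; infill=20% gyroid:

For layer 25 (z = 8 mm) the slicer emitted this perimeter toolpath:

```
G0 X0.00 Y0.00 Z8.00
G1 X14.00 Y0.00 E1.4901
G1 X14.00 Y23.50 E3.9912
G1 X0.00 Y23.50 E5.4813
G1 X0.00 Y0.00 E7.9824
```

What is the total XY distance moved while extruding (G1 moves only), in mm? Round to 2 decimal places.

75.00 mm

Sum the Euclidean lengths of each G1 segment: total = 75.00 mm.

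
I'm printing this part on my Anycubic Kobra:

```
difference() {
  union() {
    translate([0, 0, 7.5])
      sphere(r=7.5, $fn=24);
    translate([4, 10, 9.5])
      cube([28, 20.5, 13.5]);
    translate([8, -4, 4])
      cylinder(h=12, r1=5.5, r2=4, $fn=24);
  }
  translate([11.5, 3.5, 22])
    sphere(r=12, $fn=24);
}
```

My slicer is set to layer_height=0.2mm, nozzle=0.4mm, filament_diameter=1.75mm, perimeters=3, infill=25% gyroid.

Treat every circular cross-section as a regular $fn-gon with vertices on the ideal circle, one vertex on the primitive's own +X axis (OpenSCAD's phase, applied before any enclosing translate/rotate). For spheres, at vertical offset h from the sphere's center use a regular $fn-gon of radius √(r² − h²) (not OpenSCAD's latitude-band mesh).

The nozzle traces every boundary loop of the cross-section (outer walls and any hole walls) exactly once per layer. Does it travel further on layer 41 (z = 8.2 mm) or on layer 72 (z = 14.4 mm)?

Layer 41 (z = 8.2): the sphere: section is a regular 24-gon, circumradius = √(r²−h²) = √(7.5²−0.7²) = 7.467 (perimeter = 2·24·7.467·sin(180°/24) = 46.78 mm); the cube at (4, 10) does not reach this height (z outside [9.5, 23]); the cone at (8, -4): at t=0.350 of its height the radius interpolates to r₁+(r₂−r₁)t = 4.975, giving a regular 24-gon of that circumradius (perimeter = 2·24·4.975·sin(180°/24) = 31.17 mm); Taking the union: the regions partially overlap (shared area 19.54 mm²), so the edge portions inside another operand are dropped and the merged outline is re-measured after clipping — boundary = 59.48 mm; the sphere at (11.5, 3.5) is absent (|z−center|=13.800 > r=12); Subtracting the remaining from the first: none of the subtracted shapes is present at this height, so the result so far is unchanged — boundary = 59.48 mm. So its perimeter = 59.48 mm. Layer 72 (z = 14.4): the sphere: section is a regular 24-gon, circumradius = √(r²−h²) = √(7.5²−6.9²) = 2.939 (perimeter = 2·24·2.939·sin(180°/24) = 18.42 mm); the 28×20.5 cube at (4, 10) contributes its full rectangle (perimeter 97.00 mm); the cone at (8, -4) contributes a regular 24-gon of circumradius 4.200 (interpolated between r1=5.5 and r2=4 at t=0.867) (perimeter = 2·24·4.200·sin(180°/24) = 26.31 mm); Combining (union): the 3 present regions are separate (no shared area or edge), so areas and boundary lengths simply add and each stays a separate island — boundary = 141.73 mm; the r=12 sphere at (11.5, 3.5) contributes a regular 24-gon of circumradius √(12²−7.6²) = 9.287 (perimeter = 2·24·9.287·sin(180°/24) = 58.18 mm); Taking the first minus the rest: starting from that combined region, the r=12 sphere at (11.5, 3.5) partially overlaps it — only the 57.56 mm² overlap (of its 267.85 mm²) is removed, clipping the outline — boundary = 138.81 mm. So its perimeter = 138.81 mm. Layer 72 is larger (138.81 vs 59.48 mm).

layer 72 (z = 14.4 mm)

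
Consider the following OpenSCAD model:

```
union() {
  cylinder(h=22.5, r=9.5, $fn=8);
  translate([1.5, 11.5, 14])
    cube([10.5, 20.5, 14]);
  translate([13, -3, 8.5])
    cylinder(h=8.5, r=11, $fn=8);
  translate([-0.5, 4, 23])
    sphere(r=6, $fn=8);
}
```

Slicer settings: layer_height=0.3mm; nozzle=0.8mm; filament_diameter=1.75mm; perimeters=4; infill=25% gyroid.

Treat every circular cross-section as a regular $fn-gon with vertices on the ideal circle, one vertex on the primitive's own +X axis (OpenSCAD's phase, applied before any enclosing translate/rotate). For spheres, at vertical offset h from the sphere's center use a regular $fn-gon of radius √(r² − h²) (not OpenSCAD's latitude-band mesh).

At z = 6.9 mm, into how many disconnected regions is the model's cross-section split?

1

At z = 6.9 mm: the r=9.5 cylinder gives a regular 8-gon of circumradius 9.5 (constant along its height); the cube at (1.5, 11.5) is not intersected at this z (z outside [14, 28]); the cylinder at (13, -3) is absent (z outside [8.5, 17]); the sphere at (-0.5, 4) does not reach this height (|z−center|=16.100 > r=6); Taking the union: only the r=9.5 cylinder is present, so the union is just that shape — 1 connected region. The result has 1 disconnected region.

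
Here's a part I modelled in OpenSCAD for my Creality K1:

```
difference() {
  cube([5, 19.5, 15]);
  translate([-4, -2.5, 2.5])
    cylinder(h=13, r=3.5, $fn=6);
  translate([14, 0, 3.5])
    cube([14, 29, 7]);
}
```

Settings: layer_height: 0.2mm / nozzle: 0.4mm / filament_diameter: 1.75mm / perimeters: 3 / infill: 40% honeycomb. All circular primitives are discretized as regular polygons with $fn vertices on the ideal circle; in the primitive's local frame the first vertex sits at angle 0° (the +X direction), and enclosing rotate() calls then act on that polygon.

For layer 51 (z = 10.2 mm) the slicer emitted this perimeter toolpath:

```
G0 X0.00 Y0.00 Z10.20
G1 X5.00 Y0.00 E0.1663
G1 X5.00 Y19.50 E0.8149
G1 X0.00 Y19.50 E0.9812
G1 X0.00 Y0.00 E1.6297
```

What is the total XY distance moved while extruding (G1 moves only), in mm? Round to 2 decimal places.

Sum the Euclidean lengths of each G1 segment: total = 49.00 mm.

49.00 mm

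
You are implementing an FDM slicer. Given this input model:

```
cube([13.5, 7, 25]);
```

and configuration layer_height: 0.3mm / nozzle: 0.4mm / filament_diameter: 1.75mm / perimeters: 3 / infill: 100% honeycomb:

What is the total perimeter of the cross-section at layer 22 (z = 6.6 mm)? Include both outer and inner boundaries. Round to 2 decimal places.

41.00 mm

At z = 6.6 mm: the cube is present — its section is the full 13.5×7 rectangle (perimeter 41.00 mm). Overall, the cross-section is a single solid region. Total boundary length (outer) = 41.00 mm.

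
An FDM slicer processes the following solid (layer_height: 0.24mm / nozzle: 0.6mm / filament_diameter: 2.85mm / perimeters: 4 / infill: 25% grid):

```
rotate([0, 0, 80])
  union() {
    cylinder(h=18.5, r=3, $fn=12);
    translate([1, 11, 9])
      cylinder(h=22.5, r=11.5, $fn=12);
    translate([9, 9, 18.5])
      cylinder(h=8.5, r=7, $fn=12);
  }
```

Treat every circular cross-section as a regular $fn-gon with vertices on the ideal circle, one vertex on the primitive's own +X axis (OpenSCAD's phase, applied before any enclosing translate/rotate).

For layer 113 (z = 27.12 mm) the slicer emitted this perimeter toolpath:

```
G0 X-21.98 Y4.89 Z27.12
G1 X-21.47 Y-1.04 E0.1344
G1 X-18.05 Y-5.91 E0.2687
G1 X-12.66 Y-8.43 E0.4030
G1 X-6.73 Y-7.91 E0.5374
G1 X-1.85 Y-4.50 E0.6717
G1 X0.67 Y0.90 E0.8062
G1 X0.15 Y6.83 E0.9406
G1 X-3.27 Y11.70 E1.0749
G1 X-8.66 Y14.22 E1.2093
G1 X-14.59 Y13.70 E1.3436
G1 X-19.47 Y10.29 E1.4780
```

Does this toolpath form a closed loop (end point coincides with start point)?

Start point (G0): (-21.98, 4.89). End point (last G1): the path does not return to the start — open.

no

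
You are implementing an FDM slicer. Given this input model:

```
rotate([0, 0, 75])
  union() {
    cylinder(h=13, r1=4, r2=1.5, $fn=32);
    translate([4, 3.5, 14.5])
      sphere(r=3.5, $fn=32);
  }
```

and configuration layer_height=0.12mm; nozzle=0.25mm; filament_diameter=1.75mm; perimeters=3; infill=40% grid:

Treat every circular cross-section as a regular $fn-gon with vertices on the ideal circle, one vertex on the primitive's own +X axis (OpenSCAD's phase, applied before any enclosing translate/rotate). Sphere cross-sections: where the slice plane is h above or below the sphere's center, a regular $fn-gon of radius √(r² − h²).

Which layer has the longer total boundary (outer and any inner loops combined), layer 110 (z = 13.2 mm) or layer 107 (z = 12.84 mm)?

Layer 110 (z = 13.2): the cone is absent (z outside [0, 13]); the r=3.5 sphere at (4, 3.5) slices to a regular 32-gon of circumradius 3.250 (√(r²−h²) with h=1.3 from center) (perimeter = 2·32·3.250·sin(180°/32) = 20.39 mm); Merging all regions: only the r=3.5 sphere at (4, 3.5) is present, so the union is just that shape — boundary = 20.39 mm; (rotated 75° about Z; rotation is an isometry so areas/perimeters/island counts are preserved). So its perimeter = 20.39 mm. Layer 107 (z = 12.84): the cone: at t=0.988 of its height the radius interpolates to r₁+(r₂−r₁)t = 1.531, giving a regular 32-gon of that circumradius (perimeter = 2·32·1.531·sin(180°/32) = 9.60 mm); the r=3.5 sphere at (4, 3.5) slices to a regular 32-gon of circumradius 3.081 (√(r²−h²) with h=1.66 from center) (perimeter = 2·32·3.081·sin(180°/32) = 19.33 mm); Taking the union: the 2 present regions are separate (no shared area or edge), so areas and boundary lengths simply add and each stays a separate island — boundary = 28.93 mm; (whole slice rotated 75° about Z — lengths, areas and connectivity unchanged). So its perimeter = 28.93 mm. Layer 107 is larger (28.93 vs 20.39 mm).

layer 107 (z = 12.84 mm)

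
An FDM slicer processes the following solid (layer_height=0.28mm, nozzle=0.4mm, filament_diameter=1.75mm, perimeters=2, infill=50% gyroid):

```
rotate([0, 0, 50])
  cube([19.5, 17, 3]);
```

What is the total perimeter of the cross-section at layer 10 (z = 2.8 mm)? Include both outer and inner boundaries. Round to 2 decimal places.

73.00 mm

At z = 2.8 mm: the 19.5×17 cube contributes its full rectangle (perimeter 73.00 mm); (rotated 50° about Z; rotation is an isometry so areas/perimeters/island counts are preserved). Overall, the cross-section is a single solid region. Total boundary length (outer) = 73.00 mm.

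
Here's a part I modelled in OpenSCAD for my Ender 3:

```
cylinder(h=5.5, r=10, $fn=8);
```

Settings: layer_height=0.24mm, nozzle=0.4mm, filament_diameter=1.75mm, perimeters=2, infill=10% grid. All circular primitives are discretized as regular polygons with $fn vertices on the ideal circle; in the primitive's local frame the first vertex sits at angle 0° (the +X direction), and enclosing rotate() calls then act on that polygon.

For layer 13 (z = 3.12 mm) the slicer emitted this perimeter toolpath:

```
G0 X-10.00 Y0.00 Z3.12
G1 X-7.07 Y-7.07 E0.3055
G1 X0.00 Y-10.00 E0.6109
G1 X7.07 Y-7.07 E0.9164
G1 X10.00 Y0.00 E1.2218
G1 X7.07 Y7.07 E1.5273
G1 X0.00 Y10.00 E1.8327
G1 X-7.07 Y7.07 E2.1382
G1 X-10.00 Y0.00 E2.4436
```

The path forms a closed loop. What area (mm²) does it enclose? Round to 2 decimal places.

Apply the shoelace formula to the sequence of (X, Y) vertices; enclosed area = 282.80 mm².

282.80 mm²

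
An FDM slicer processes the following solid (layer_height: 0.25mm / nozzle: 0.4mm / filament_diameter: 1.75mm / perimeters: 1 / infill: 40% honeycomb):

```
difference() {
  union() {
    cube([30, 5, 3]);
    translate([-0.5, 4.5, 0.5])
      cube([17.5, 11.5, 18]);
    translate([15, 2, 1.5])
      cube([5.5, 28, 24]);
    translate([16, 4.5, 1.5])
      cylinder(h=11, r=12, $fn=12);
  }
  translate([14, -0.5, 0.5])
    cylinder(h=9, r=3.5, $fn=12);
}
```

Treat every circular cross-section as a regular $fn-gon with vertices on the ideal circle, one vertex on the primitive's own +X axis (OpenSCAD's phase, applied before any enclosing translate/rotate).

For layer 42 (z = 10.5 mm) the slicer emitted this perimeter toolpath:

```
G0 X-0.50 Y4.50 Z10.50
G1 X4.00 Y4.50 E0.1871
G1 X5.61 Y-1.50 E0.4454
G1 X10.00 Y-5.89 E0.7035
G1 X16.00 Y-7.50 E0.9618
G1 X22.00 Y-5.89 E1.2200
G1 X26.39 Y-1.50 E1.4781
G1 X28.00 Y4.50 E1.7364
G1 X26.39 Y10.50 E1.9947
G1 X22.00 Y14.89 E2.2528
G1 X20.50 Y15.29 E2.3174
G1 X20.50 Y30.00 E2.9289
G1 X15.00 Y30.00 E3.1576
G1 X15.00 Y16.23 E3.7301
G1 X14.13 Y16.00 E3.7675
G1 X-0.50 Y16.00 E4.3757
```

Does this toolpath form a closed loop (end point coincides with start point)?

no

Start point (G0): (-0.50, 4.50). End point (last G1): the path does not return to the start — open.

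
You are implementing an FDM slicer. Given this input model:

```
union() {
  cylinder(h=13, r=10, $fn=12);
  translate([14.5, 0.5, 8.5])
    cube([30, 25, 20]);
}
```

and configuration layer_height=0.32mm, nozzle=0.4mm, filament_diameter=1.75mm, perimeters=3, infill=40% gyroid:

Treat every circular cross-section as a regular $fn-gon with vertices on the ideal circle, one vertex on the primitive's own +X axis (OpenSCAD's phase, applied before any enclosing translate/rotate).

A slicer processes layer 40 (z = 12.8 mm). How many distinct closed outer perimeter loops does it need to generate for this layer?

2

At z = 12.8 mm: the r=10 cylinder contributes a regular 12-gon of circumradius 10; the 30×25 cube at (14.5, 0.5) contributes its full rectangle; Merging all regions: the 2 present regions are separate (no shared area or edge), so areas and boundary lengths simply add and each stays a separate island — 2 connected regions. The result has 2 disconnected regions.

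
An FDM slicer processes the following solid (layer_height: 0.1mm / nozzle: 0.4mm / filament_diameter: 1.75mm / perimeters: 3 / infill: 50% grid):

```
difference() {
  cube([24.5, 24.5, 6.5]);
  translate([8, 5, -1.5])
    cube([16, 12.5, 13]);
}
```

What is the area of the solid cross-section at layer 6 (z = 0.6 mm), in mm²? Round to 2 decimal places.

400.25 mm²

At z = 0.6 mm: the cube is present — its section is the full 24.5×24.5 rectangle (area 600.25 mm²); the cube at (8, 5) is present — its section is the full 16×12.5 rectangle (area 200.00 mm²); Subtracting the remaining from the first: starting from the 24.5×24.5 cube (600.25 mm²), the 16×12.5 cube at (8, 5) lies wholly inside it (removes its full 200.00 mm² and its 57.00 mm outline becomes a hole wall) — area = 400.25 mm². Overall, the cross-section is one region with 1 hole. Net area = 400.25 mm².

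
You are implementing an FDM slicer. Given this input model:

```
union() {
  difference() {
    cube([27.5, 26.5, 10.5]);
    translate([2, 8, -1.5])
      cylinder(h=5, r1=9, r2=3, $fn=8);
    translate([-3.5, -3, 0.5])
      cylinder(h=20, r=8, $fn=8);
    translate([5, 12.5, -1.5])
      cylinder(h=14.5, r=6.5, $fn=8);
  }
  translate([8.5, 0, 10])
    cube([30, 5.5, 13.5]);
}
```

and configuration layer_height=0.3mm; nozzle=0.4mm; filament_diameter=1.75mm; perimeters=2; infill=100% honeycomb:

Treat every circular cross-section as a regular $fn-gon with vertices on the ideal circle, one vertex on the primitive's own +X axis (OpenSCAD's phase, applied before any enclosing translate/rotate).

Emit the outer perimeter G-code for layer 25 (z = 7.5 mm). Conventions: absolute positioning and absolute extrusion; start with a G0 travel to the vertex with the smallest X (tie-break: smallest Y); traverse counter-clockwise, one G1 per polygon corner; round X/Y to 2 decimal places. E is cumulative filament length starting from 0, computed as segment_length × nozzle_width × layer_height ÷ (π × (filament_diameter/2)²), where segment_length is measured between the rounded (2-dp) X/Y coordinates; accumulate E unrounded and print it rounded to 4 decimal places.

G0 X0.00 Y3.55 Z7.50
G1 X2.16 Y2.66 E0.1166
G1 X3.26 Y0.00 E0.2602
G1 X27.50 Y0.00 E1.4695
G1 X27.50 Y26.50 E2.7916
G1 X0.00 Y26.50 E4.1636
G1 X0.00 Y16.12 E4.6814
G1 X0.40 Y17.10 E4.7342
G1 X5.00 Y19.00 E4.9825
G1 X9.60 Y17.10 E5.2308
G1 X11.50 Y12.50 E5.4791
G1 X9.60 Y7.90 E5.7274
G1 X5.00 Y6.00 E5.9757
G1 X0.40 Y7.90 E6.2240
G1 X0.00 Y8.88 E6.2769
G1 X0.00 Y3.55 E6.5428

At z = 7.5 mm: the cube (footprint 27.5×26.5) is included at this height; the cone at (2, 8) is not intersected at this z (z outside [-1.5, 3.5]); the cylinder at (-3.5, -3): section is a regular 8-gon, circumradius r=8; the cylinder at (5, 12.5): section is a regular 8-gon, circumradius r=6.5; Taking the first minus the rest: starting from the 27.5×26.5 cube, the r=8 cylinder at (-3.5, -3) partially overlaps it — only the 8.16 mm² overlap (of its 181.02 mm²) is removed, clipping the outline; the r=6.5 cylinder at (5, 12.5) partially overlaps it — only the 114.07 mm² overlap (of its 119.50 mm²) is removed, clipping the outline — 1 connected region; the cube at (8.5, 0) is absent (z outside [10, 23.5]); Combining (union): only the result so far is present, so the union is just that shape — 1 connected region. The outline is a single polygon with 15 vertices. Extrusion per mm of travel: 0.4 × 0.3 / (π × 0.875²) = 0.049890. Accumulating E over each segment gives final E = 6.5428.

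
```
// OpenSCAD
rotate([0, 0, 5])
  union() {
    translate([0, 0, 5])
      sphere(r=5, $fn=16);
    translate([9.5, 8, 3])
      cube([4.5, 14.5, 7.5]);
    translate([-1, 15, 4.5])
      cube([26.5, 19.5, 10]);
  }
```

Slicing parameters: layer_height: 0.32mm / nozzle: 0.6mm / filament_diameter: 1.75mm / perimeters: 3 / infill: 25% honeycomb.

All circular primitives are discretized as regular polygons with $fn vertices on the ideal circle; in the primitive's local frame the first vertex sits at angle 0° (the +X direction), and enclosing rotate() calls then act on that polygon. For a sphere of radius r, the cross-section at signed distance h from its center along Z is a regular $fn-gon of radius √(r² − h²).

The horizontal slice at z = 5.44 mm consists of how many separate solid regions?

2

At z = 5.44 mm: the sphere: section is a regular 16-gon, circumradius = √(r²−h²) = √(5²−0.44²) = 4.981; the 4.5×14.5 cube at (9.5, 8) contributes its full rectangle; the 26.5×19.5 cube at (-1, 15) contributes its full rectangle; Taking the union: the regions partially overlap (shared area 33.75 mm²), so overlapping operands fuse into one piece — 2 connected regions; (rotated 5° about Z; rotation is an isometry so areas/perimeters/island counts are preserved). The result has 2 disconnected regions.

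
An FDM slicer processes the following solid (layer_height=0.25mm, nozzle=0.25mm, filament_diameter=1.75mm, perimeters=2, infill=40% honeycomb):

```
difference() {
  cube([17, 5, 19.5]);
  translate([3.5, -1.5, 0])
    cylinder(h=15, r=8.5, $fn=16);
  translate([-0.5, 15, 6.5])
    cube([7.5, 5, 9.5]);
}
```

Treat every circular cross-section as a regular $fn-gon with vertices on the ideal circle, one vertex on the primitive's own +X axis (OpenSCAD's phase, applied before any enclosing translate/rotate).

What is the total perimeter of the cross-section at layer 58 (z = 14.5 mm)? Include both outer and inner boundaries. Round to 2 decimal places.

At z = 14.5 mm: the 17×5 cube contributes its full rectangle (perimeter 44.00 mm); the r=8.5 cylinder at (3.5, -1.5) contributes a regular 16-gon of circumradius 8.5 (perimeter = 2·16·8.500·sin(180°/16) = 53.06 mm); the cube at (-0.5, 15) (footprint 7.5×5) is included at this height (perimeter 25.00 mm); Subtracting the remaining from the first: starting from the 17×5 cube, the r=8.5 cylinder at (3.5, -1.5) partially overlaps it — only the 53.45 mm² overlap (of its 221.19 mm²) is removed, clipping the outline; the 7.5×5 cube at (-0.5, 15) misses the remaining region (no effect) — boundary = 24.51 mm. Overall, the cross-section is a single solid region. Total boundary length (outer) = 24.51 mm.

24.51 mm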